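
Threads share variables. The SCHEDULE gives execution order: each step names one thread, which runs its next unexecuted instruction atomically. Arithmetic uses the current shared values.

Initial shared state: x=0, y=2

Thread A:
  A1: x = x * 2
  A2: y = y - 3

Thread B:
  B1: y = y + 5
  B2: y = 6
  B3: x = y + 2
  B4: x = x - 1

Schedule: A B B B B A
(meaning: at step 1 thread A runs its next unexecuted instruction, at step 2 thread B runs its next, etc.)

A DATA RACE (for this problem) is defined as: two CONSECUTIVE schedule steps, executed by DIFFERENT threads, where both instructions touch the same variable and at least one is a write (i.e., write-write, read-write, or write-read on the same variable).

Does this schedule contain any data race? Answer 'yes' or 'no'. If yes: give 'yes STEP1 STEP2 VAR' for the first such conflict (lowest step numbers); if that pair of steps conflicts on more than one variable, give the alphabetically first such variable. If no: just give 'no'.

Steps 1,2: A(r=x,w=x) vs B(r=y,w=y). No conflict.
Steps 2,3: same thread (B). No race.
Steps 3,4: same thread (B). No race.
Steps 4,5: same thread (B). No race.
Steps 5,6: B(r=x,w=x) vs A(r=y,w=y). No conflict.

Answer: no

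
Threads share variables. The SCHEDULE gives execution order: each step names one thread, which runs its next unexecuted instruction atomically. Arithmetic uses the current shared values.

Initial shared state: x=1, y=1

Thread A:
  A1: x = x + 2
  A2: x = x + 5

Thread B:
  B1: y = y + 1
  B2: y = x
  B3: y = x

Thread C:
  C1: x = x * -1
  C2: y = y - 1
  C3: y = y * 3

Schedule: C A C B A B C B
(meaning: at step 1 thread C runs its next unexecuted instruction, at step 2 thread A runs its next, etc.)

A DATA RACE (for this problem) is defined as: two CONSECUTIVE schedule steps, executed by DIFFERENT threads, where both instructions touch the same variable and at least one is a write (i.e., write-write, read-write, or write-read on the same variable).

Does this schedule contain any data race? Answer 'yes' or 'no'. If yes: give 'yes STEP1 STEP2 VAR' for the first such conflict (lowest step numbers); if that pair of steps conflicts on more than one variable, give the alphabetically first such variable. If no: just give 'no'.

Answer: yes 1 2 x

Derivation:
Steps 1,2: C(x = x * -1) vs A(x = x + 2). RACE on x (W-W).
Steps 2,3: A(r=x,w=x) vs C(r=y,w=y). No conflict.
Steps 3,4: C(y = y - 1) vs B(y = y + 1). RACE on y (W-W).
Steps 4,5: B(r=y,w=y) vs A(r=x,w=x). No conflict.
Steps 5,6: A(x = x + 5) vs B(y = x). RACE on x (W-R).
Steps 6,7: B(y = x) vs C(y = y * 3). RACE on y (W-W).
Steps 7,8: C(y = y * 3) vs B(y = x). RACE on y (W-W).
First conflict at steps 1,2.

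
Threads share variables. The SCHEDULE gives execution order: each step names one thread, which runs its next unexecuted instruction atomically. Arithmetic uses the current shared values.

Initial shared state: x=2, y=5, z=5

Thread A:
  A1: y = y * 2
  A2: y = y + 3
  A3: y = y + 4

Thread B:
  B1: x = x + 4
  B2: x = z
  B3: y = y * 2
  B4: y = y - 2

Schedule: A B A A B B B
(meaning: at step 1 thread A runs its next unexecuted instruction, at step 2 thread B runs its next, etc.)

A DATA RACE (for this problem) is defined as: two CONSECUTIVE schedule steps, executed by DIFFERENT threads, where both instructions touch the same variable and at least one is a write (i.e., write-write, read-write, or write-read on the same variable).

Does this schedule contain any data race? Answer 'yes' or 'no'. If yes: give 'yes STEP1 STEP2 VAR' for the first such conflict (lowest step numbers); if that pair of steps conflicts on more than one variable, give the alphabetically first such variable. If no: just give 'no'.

Steps 1,2: A(r=y,w=y) vs B(r=x,w=x). No conflict.
Steps 2,3: B(r=x,w=x) vs A(r=y,w=y). No conflict.
Steps 3,4: same thread (A). No race.
Steps 4,5: A(r=y,w=y) vs B(r=z,w=x). No conflict.
Steps 5,6: same thread (B). No race.
Steps 6,7: same thread (B). No race.

Answer: no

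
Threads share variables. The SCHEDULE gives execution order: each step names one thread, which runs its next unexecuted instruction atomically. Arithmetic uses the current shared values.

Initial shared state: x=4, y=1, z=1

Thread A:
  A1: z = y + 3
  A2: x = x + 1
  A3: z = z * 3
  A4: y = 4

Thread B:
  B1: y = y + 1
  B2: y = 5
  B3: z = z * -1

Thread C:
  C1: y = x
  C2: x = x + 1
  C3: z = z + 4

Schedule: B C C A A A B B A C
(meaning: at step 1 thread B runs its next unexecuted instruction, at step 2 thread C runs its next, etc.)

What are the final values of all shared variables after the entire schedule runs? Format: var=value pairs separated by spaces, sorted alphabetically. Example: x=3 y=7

Answer: x=6 y=4 z=-17

Derivation:
Step 1: thread B executes B1 (y = y + 1). Shared: x=4 y=2 z=1. PCs: A@0 B@1 C@0
Step 2: thread C executes C1 (y = x). Shared: x=4 y=4 z=1. PCs: A@0 B@1 C@1
Step 3: thread C executes C2 (x = x + 1). Shared: x=5 y=4 z=1. PCs: A@0 B@1 C@2
Step 4: thread A executes A1 (z = y + 3). Shared: x=5 y=4 z=7. PCs: A@1 B@1 C@2
Step 5: thread A executes A2 (x = x + 1). Shared: x=6 y=4 z=7. PCs: A@2 B@1 C@2
Step 6: thread A executes A3 (z = z * 3). Shared: x=6 y=4 z=21. PCs: A@3 B@1 C@2
Step 7: thread B executes B2 (y = 5). Shared: x=6 y=5 z=21. PCs: A@3 B@2 C@2
Step 8: thread B executes B3 (z = z * -1). Shared: x=6 y=5 z=-21. PCs: A@3 B@3 C@2
Step 9: thread A executes A4 (y = 4). Shared: x=6 y=4 z=-21. PCs: A@4 B@3 C@2
Step 10: thread C executes C3 (z = z + 4). Shared: x=6 y=4 z=-17. PCs: A@4 B@3 C@3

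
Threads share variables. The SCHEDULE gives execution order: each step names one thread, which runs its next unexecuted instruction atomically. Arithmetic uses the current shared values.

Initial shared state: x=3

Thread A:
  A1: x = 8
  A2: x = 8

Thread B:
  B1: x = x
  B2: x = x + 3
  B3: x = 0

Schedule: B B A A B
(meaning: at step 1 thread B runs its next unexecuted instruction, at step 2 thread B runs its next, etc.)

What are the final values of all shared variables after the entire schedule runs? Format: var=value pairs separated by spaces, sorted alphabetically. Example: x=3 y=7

Step 1: thread B executes B1 (x = x). Shared: x=3. PCs: A@0 B@1
Step 2: thread B executes B2 (x = x + 3). Shared: x=6. PCs: A@0 B@2
Step 3: thread A executes A1 (x = 8). Shared: x=8. PCs: A@1 B@2
Step 4: thread A executes A2 (x = 8). Shared: x=8. PCs: A@2 B@2
Step 5: thread B executes B3 (x = 0). Shared: x=0. PCs: A@2 B@3

Answer: x=0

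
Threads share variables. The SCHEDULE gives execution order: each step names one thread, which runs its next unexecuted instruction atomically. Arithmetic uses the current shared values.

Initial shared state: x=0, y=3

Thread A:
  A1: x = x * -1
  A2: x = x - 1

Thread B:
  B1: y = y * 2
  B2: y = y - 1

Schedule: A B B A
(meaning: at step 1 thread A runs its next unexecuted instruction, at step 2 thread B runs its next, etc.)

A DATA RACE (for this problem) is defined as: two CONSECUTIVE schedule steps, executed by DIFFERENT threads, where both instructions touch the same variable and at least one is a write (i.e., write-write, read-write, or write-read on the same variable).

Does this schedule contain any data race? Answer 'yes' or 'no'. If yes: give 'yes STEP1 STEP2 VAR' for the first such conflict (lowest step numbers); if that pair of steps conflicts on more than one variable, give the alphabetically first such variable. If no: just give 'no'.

Steps 1,2: A(r=x,w=x) vs B(r=y,w=y). No conflict.
Steps 2,3: same thread (B). No race.
Steps 3,4: B(r=y,w=y) vs A(r=x,w=x). No conflict.

Answer: no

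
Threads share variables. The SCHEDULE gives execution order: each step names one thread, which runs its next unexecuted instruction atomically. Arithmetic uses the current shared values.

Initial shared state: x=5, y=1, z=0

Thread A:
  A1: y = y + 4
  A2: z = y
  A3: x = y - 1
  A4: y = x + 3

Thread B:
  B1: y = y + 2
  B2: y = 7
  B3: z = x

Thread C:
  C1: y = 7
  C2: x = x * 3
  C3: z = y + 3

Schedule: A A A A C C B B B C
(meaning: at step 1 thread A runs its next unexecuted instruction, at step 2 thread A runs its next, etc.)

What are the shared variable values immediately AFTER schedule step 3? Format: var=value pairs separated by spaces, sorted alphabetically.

Step 1: thread A executes A1 (y = y + 4). Shared: x=5 y=5 z=0. PCs: A@1 B@0 C@0
Step 2: thread A executes A2 (z = y). Shared: x=5 y=5 z=5. PCs: A@2 B@0 C@0
Step 3: thread A executes A3 (x = y - 1). Shared: x=4 y=5 z=5. PCs: A@3 B@0 C@0

Answer: x=4 y=5 z=5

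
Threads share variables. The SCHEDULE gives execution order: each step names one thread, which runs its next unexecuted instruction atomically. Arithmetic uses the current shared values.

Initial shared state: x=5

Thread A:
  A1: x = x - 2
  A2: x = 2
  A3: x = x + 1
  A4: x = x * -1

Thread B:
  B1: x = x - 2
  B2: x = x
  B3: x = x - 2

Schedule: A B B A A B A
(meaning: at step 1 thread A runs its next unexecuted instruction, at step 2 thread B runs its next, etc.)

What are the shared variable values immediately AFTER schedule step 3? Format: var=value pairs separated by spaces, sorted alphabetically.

Step 1: thread A executes A1 (x = x - 2). Shared: x=3. PCs: A@1 B@0
Step 2: thread B executes B1 (x = x - 2). Shared: x=1. PCs: A@1 B@1
Step 3: thread B executes B2 (x = x). Shared: x=1. PCs: A@1 B@2

Answer: x=1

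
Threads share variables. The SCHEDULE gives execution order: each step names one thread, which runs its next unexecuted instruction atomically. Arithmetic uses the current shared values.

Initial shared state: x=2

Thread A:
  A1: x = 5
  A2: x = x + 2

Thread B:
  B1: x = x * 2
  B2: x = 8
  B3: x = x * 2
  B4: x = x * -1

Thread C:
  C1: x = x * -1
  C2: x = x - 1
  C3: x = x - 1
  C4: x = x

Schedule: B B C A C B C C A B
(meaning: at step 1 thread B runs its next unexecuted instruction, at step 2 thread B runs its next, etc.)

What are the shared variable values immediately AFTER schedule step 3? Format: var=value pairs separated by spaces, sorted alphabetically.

Answer: x=-8

Derivation:
Step 1: thread B executes B1 (x = x * 2). Shared: x=4. PCs: A@0 B@1 C@0
Step 2: thread B executes B2 (x = 8). Shared: x=8. PCs: A@0 B@2 C@0
Step 3: thread C executes C1 (x = x * -1). Shared: x=-8. PCs: A@0 B@2 C@1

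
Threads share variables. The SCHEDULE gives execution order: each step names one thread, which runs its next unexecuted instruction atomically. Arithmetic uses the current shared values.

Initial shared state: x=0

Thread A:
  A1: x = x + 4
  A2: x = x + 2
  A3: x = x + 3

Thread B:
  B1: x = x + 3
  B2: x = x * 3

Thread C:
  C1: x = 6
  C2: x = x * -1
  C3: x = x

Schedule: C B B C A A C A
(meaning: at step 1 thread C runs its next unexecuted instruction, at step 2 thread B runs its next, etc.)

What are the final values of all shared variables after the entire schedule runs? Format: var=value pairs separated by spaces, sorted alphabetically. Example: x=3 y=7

Step 1: thread C executes C1 (x = 6). Shared: x=6. PCs: A@0 B@0 C@1
Step 2: thread B executes B1 (x = x + 3). Shared: x=9. PCs: A@0 B@1 C@1
Step 3: thread B executes B2 (x = x * 3). Shared: x=27. PCs: A@0 B@2 C@1
Step 4: thread C executes C2 (x = x * -1). Shared: x=-27. PCs: A@0 B@2 C@2
Step 5: thread A executes A1 (x = x + 4). Shared: x=-23. PCs: A@1 B@2 C@2
Step 6: thread A executes A2 (x = x + 2). Shared: x=-21. PCs: A@2 B@2 C@2
Step 7: thread C executes C3 (x = x). Shared: x=-21. PCs: A@2 B@2 C@3
Step 8: thread A executes A3 (x = x + 3). Shared: x=-18. PCs: A@3 B@2 C@3

Answer: x=-18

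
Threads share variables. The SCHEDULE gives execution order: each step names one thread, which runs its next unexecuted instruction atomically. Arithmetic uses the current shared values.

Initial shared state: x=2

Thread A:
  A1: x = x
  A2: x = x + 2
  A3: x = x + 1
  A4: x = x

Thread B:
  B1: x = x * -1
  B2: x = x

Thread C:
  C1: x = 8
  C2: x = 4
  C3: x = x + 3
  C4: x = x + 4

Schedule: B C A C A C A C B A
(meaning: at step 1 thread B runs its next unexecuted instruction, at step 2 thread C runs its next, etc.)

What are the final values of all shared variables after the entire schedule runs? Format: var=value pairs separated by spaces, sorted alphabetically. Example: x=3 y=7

Answer: x=14

Derivation:
Step 1: thread B executes B1 (x = x * -1). Shared: x=-2. PCs: A@0 B@1 C@0
Step 2: thread C executes C1 (x = 8). Shared: x=8. PCs: A@0 B@1 C@1
Step 3: thread A executes A1 (x = x). Shared: x=8. PCs: A@1 B@1 C@1
Step 4: thread C executes C2 (x = 4). Shared: x=4. PCs: A@1 B@1 C@2
Step 5: thread A executes A2 (x = x + 2). Shared: x=6. PCs: A@2 B@1 C@2
Step 6: thread C executes C3 (x = x + 3). Shared: x=9. PCs: A@2 B@1 C@3
Step 7: thread A executes A3 (x = x + 1). Shared: x=10. PCs: A@3 B@1 C@3
Step 8: thread C executes C4 (x = x + 4). Shared: x=14. PCs: A@3 B@1 C@4
Step 9: thread B executes B2 (x = x). Shared: x=14. PCs: A@3 B@2 C@4
Step 10: thread A executes A4 (x = x). Shared: x=14. PCs: A@4 B@2 C@4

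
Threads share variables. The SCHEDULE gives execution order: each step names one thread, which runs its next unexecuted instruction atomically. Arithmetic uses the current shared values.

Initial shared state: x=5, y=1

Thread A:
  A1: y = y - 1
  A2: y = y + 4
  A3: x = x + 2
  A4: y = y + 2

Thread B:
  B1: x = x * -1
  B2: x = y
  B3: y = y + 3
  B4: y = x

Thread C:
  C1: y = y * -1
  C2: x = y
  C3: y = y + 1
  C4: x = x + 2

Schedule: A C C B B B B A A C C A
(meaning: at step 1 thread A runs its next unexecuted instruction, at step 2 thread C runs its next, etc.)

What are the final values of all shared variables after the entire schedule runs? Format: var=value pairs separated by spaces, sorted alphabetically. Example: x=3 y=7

Step 1: thread A executes A1 (y = y - 1). Shared: x=5 y=0. PCs: A@1 B@0 C@0
Step 2: thread C executes C1 (y = y * -1). Shared: x=5 y=0. PCs: A@1 B@0 C@1
Step 3: thread C executes C2 (x = y). Shared: x=0 y=0. PCs: A@1 B@0 C@2
Step 4: thread B executes B1 (x = x * -1). Shared: x=0 y=0. PCs: A@1 B@1 C@2
Step 5: thread B executes B2 (x = y). Shared: x=0 y=0. PCs: A@1 B@2 C@2
Step 6: thread B executes B3 (y = y + 3). Shared: x=0 y=3. PCs: A@1 B@3 C@2
Step 7: thread B executes B4 (y = x). Shared: x=0 y=0. PCs: A@1 B@4 C@2
Step 8: thread A executes A2 (y = y + 4). Shared: x=0 y=4. PCs: A@2 B@4 C@2
Step 9: thread A executes A3 (x = x + 2). Shared: x=2 y=4. PCs: A@3 B@4 C@2
Step 10: thread C executes C3 (y = y + 1). Shared: x=2 y=5. PCs: A@3 B@4 C@3
Step 11: thread C executes C4 (x = x + 2). Shared: x=4 y=5. PCs: A@3 B@4 C@4
Step 12: thread A executes A4 (y = y + 2). Shared: x=4 y=7. PCs: A@4 B@4 C@4

Answer: x=4 y=7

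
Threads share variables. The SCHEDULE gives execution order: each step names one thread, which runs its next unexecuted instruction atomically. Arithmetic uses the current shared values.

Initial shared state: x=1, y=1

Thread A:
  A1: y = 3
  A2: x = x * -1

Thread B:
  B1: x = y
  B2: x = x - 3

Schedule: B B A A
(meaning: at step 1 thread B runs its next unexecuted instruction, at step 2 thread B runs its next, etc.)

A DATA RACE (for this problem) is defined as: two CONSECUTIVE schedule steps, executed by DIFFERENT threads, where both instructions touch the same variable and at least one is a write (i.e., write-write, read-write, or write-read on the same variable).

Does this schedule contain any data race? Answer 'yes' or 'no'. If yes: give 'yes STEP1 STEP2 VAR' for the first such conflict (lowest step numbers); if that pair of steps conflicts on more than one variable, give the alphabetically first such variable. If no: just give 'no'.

Answer: no

Derivation:
Steps 1,2: same thread (B). No race.
Steps 2,3: B(r=x,w=x) vs A(r=-,w=y). No conflict.
Steps 3,4: same thread (A). No race.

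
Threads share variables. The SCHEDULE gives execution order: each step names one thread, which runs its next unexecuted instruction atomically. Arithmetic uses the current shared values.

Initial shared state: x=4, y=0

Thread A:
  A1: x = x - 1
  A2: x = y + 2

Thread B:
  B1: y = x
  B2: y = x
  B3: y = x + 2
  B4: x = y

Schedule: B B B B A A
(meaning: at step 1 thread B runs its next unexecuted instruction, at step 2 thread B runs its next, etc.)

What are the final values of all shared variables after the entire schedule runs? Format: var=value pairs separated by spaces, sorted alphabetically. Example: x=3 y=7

Answer: x=8 y=6

Derivation:
Step 1: thread B executes B1 (y = x). Shared: x=4 y=4. PCs: A@0 B@1
Step 2: thread B executes B2 (y = x). Shared: x=4 y=4. PCs: A@0 B@2
Step 3: thread B executes B3 (y = x + 2). Shared: x=4 y=6. PCs: A@0 B@3
Step 4: thread B executes B4 (x = y). Shared: x=6 y=6. PCs: A@0 B@4
Step 5: thread A executes A1 (x = x - 1). Shared: x=5 y=6. PCs: A@1 B@4
Step 6: thread A executes A2 (x = y + 2). Shared: x=8 y=6. PCs: A@2 B@4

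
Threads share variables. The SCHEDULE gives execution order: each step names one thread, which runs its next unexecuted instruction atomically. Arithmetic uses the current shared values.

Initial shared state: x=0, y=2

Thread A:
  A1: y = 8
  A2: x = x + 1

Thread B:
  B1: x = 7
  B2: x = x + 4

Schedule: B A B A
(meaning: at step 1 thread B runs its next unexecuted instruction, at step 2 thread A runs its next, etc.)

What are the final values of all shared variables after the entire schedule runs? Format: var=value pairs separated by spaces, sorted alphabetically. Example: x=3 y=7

Answer: x=12 y=8

Derivation:
Step 1: thread B executes B1 (x = 7). Shared: x=7 y=2. PCs: A@0 B@1
Step 2: thread A executes A1 (y = 8). Shared: x=7 y=8. PCs: A@1 B@1
Step 3: thread B executes B2 (x = x + 4). Shared: x=11 y=8. PCs: A@1 B@2
Step 4: thread A executes A2 (x = x + 1). Shared: x=12 y=8. PCs: A@2 B@2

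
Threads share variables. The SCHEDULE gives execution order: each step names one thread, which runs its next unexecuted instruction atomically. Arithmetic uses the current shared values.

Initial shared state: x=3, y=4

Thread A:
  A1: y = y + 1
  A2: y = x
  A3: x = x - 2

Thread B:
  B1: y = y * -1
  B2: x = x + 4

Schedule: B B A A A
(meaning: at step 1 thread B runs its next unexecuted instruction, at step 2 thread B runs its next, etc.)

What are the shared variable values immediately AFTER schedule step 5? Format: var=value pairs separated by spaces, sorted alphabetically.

Step 1: thread B executes B1 (y = y * -1). Shared: x=3 y=-4. PCs: A@0 B@1
Step 2: thread B executes B2 (x = x + 4). Shared: x=7 y=-4. PCs: A@0 B@2
Step 3: thread A executes A1 (y = y + 1). Shared: x=7 y=-3. PCs: A@1 B@2
Step 4: thread A executes A2 (y = x). Shared: x=7 y=7. PCs: A@2 B@2
Step 5: thread A executes A3 (x = x - 2). Shared: x=5 y=7. PCs: A@3 B@2

Answer: x=5 y=7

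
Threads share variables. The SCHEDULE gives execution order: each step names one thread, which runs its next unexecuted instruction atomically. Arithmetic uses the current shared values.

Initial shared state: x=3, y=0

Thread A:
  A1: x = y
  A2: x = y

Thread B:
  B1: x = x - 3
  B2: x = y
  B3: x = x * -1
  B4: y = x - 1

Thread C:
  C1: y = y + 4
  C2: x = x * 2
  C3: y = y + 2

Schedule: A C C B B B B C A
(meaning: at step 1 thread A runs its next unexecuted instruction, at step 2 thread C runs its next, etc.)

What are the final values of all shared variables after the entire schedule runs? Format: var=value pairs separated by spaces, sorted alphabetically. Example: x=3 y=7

Step 1: thread A executes A1 (x = y). Shared: x=0 y=0. PCs: A@1 B@0 C@0
Step 2: thread C executes C1 (y = y + 4). Shared: x=0 y=4. PCs: A@1 B@0 C@1
Step 3: thread C executes C2 (x = x * 2). Shared: x=0 y=4. PCs: A@1 B@0 C@2
Step 4: thread B executes B1 (x = x - 3). Shared: x=-3 y=4. PCs: A@1 B@1 C@2
Step 5: thread B executes B2 (x = y). Shared: x=4 y=4. PCs: A@1 B@2 C@2
Step 6: thread B executes B3 (x = x * -1). Shared: x=-4 y=4. PCs: A@1 B@3 C@2
Step 7: thread B executes B4 (y = x - 1). Shared: x=-4 y=-5. PCs: A@1 B@4 C@2
Step 8: thread C executes C3 (y = y + 2). Shared: x=-4 y=-3. PCs: A@1 B@4 C@3
Step 9: thread A executes A2 (x = y). Shared: x=-3 y=-3. PCs: A@2 B@4 C@3

Answer: x=-3 y=-3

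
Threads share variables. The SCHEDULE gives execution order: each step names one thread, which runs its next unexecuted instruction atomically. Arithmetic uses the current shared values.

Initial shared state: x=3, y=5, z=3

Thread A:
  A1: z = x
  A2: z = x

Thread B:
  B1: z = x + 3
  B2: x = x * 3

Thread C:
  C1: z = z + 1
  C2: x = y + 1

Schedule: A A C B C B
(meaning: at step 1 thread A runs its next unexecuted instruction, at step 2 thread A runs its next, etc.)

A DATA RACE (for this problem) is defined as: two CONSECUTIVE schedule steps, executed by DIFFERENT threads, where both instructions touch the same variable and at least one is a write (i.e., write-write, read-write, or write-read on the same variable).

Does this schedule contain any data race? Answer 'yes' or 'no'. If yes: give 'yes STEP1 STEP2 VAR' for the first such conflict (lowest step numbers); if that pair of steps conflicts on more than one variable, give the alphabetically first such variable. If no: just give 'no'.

Answer: yes 2 3 z

Derivation:
Steps 1,2: same thread (A). No race.
Steps 2,3: A(z = x) vs C(z = z + 1). RACE on z (W-W).
Steps 3,4: C(z = z + 1) vs B(z = x + 3). RACE on z (W-W).
Steps 4,5: B(z = x + 3) vs C(x = y + 1). RACE on x (R-W).
Steps 5,6: C(x = y + 1) vs B(x = x * 3). RACE on x (W-W).
First conflict at steps 2,3.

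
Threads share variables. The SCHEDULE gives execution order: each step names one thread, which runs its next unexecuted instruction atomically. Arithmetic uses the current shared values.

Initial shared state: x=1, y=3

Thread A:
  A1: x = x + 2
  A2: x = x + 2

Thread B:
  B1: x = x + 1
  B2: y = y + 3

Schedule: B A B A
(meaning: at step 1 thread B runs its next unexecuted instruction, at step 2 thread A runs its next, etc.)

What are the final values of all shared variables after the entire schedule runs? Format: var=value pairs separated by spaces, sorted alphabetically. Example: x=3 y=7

Answer: x=6 y=6

Derivation:
Step 1: thread B executes B1 (x = x + 1). Shared: x=2 y=3. PCs: A@0 B@1
Step 2: thread A executes A1 (x = x + 2). Shared: x=4 y=3. PCs: A@1 B@1
Step 3: thread B executes B2 (y = y + 3). Shared: x=4 y=6. PCs: A@1 B@2
Step 4: thread A executes A2 (x = x + 2). Shared: x=6 y=6. PCs: A@2 B@2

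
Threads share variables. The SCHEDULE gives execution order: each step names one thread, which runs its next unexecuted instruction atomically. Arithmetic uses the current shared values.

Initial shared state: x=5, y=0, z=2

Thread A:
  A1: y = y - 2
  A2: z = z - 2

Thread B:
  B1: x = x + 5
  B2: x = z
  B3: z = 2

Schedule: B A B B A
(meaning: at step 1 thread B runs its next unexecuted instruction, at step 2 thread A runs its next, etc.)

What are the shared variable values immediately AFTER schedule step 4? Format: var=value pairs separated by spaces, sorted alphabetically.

Step 1: thread B executes B1 (x = x + 5). Shared: x=10 y=0 z=2. PCs: A@0 B@1
Step 2: thread A executes A1 (y = y - 2). Shared: x=10 y=-2 z=2. PCs: A@1 B@1
Step 3: thread B executes B2 (x = z). Shared: x=2 y=-2 z=2. PCs: A@1 B@2
Step 4: thread B executes B3 (z = 2). Shared: x=2 y=-2 z=2. PCs: A@1 B@3

Answer: x=2 y=-2 z=2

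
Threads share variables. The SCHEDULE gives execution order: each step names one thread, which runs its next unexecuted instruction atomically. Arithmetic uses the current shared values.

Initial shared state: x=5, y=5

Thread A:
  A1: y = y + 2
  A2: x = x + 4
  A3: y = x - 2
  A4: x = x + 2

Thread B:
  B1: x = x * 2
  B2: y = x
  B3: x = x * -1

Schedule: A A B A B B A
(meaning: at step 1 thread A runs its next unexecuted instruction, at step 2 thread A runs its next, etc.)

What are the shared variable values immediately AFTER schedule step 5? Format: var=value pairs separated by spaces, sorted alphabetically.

Step 1: thread A executes A1 (y = y + 2). Shared: x=5 y=7. PCs: A@1 B@0
Step 2: thread A executes A2 (x = x + 4). Shared: x=9 y=7. PCs: A@2 B@0
Step 3: thread B executes B1 (x = x * 2). Shared: x=18 y=7. PCs: A@2 B@1
Step 4: thread A executes A3 (y = x - 2). Shared: x=18 y=16. PCs: A@3 B@1
Step 5: thread B executes B2 (y = x). Shared: x=18 y=18. PCs: A@3 B@2

Answer: x=18 y=18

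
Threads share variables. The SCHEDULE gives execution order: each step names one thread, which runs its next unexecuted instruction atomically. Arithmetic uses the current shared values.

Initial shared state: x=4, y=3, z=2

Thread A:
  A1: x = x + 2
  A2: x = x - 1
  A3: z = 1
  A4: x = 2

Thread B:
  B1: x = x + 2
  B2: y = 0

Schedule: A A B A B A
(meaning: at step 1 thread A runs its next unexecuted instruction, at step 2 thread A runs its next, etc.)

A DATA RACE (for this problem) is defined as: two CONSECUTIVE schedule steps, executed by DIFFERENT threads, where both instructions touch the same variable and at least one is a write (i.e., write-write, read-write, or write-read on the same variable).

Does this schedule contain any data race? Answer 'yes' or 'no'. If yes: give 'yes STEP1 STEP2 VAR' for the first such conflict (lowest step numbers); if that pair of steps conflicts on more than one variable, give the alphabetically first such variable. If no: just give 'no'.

Steps 1,2: same thread (A). No race.
Steps 2,3: A(x = x - 1) vs B(x = x + 2). RACE on x (W-W).
Steps 3,4: B(r=x,w=x) vs A(r=-,w=z). No conflict.
Steps 4,5: A(r=-,w=z) vs B(r=-,w=y). No conflict.
Steps 5,6: B(r=-,w=y) vs A(r=-,w=x). No conflict.
First conflict at steps 2,3.

Answer: yes 2 3 x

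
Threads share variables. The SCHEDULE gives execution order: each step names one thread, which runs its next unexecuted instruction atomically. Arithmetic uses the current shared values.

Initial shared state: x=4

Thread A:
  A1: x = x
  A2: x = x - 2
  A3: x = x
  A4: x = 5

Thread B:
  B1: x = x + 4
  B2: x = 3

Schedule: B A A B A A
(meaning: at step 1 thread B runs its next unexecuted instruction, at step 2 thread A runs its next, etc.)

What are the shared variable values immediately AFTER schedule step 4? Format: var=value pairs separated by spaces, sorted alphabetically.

Answer: x=3

Derivation:
Step 1: thread B executes B1 (x = x + 4). Shared: x=8. PCs: A@0 B@1
Step 2: thread A executes A1 (x = x). Shared: x=8. PCs: A@1 B@1
Step 3: thread A executes A2 (x = x - 2). Shared: x=6. PCs: A@2 B@1
Step 4: thread B executes B2 (x = 3). Shared: x=3. PCs: A@2 B@2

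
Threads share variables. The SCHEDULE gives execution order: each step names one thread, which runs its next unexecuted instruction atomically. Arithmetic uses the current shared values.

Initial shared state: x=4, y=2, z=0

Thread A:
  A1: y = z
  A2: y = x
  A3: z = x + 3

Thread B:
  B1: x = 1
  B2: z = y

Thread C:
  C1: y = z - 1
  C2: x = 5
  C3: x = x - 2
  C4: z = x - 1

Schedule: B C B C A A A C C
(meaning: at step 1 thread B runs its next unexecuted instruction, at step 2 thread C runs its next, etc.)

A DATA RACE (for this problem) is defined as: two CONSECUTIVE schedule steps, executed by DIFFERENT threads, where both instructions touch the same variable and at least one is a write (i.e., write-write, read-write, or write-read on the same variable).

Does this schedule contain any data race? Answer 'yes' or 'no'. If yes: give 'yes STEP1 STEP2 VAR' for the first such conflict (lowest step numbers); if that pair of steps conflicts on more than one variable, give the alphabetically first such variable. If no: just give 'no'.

Answer: yes 2 3 y

Derivation:
Steps 1,2: B(r=-,w=x) vs C(r=z,w=y). No conflict.
Steps 2,3: C(y = z - 1) vs B(z = y). RACE on y (W-R), z (R-W). Multiple vars; alphabetically first is y.
Steps 3,4: B(r=y,w=z) vs C(r=-,w=x). No conflict.
Steps 4,5: C(r=-,w=x) vs A(r=z,w=y). No conflict.
Steps 5,6: same thread (A). No race.
Steps 6,7: same thread (A). No race.
Steps 7,8: A(z = x + 3) vs C(x = x - 2). RACE on x (R-W).
Steps 8,9: same thread (C). No race.
First conflict at steps 2,3.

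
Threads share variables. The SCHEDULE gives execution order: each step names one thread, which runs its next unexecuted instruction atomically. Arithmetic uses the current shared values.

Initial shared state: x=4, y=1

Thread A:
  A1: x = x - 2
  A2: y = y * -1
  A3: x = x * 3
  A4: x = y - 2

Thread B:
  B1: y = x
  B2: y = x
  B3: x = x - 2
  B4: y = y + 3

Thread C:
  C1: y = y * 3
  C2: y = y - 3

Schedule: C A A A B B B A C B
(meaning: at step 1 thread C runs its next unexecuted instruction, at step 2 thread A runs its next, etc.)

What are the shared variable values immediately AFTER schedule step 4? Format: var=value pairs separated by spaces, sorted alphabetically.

Answer: x=6 y=-3

Derivation:
Step 1: thread C executes C1 (y = y * 3). Shared: x=4 y=3. PCs: A@0 B@0 C@1
Step 2: thread A executes A1 (x = x - 2). Shared: x=2 y=3. PCs: A@1 B@0 C@1
Step 3: thread A executes A2 (y = y * -1). Shared: x=2 y=-3. PCs: A@2 B@0 C@1
Step 4: thread A executes A3 (x = x * 3). Shared: x=6 y=-3. PCs: A@3 B@0 C@1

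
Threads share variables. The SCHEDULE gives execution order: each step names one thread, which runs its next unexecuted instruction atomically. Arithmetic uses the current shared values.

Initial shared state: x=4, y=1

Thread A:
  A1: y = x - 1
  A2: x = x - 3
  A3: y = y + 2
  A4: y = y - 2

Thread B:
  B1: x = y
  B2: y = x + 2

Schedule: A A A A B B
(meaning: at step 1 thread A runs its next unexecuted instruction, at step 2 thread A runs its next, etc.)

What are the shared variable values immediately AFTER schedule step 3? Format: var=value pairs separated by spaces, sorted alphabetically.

Step 1: thread A executes A1 (y = x - 1). Shared: x=4 y=3. PCs: A@1 B@0
Step 2: thread A executes A2 (x = x - 3). Shared: x=1 y=3. PCs: A@2 B@0
Step 3: thread A executes A3 (y = y + 2). Shared: x=1 y=5. PCs: A@3 B@0

Answer: x=1 y=5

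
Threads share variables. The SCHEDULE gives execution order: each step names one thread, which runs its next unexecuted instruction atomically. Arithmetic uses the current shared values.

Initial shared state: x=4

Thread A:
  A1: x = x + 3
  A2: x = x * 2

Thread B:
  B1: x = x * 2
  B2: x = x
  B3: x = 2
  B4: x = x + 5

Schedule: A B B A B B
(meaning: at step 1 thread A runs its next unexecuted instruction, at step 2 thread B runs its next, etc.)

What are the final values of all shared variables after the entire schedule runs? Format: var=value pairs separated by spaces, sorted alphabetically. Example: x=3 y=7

Step 1: thread A executes A1 (x = x + 3). Shared: x=7. PCs: A@1 B@0
Step 2: thread B executes B1 (x = x * 2). Shared: x=14. PCs: A@1 B@1
Step 3: thread B executes B2 (x = x). Shared: x=14. PCs: A@1 B@2
Step 4: thread A executes A2 (x = x * 2). Shared: x=28. PCs: A@2 B@2
Step 5: thread B executes B3 (x = 2). Shared: x=2. PCs: A@2 B@3
Step 6: thread B executes B4 (x = x + 5). Shared: x=7. PCs: A@2 B@4

Answer: x=7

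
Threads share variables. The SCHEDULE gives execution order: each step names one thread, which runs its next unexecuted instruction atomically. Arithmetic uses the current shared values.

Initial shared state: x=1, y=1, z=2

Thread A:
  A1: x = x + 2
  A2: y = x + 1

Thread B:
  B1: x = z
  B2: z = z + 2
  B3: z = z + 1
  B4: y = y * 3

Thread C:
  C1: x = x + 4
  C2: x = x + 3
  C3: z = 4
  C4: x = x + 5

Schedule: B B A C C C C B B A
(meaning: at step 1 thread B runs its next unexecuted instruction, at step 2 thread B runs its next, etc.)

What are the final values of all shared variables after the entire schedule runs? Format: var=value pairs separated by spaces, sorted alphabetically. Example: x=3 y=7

Answer: x=16 y=17 z=5

Derivation:
Step 1: thread B executes B1 (x = z). Shared: x=2 y=1 z=2. PCs: A@0 B@1 C@0
Step 2: thread B executes B2 (z = z + 2). Shared: x=2 y=1 z=4. PCs: A@0 B@2 C@0
Step 3: thread A executes A1 (x = x + 2). Shared: x=4 y=1 z=4. PCs: A@1 B@2 C@0
Step 4: thread C executes C1 (x = x + 4). Shared: x=8 y=1 z=4. PCs: A@1 B@2 C@1
Step 5: thread C executes C2 (x = x + 3). Shared: x=11 y=1 z=4. PCs: A@1 B@2 C@2
Step 6: thread C executes C3 (z = 4). Shared: x=11 y=1 z=4. PCs: A@1 B@2 C@3
Step 7: thread C executes C4 (x = x + 5). Shared: x=16 y=1 z=4. PCs: A@1 B@2 C@4
Step 8: thread B executes B3 (z = z + 1). Shared: x=16 y=1 z=5. PCs: A@1 B@3 C@4
Step 9: thread B executes B4 (y = y * 3). Shared: x=16 y=3 z=5. PCs: A@1 B@4 C@4
Step 10: thread A executes A2 (y = x + 1). Shared: x=16 y=17 z=5. PCs: A@2 B@4 C@4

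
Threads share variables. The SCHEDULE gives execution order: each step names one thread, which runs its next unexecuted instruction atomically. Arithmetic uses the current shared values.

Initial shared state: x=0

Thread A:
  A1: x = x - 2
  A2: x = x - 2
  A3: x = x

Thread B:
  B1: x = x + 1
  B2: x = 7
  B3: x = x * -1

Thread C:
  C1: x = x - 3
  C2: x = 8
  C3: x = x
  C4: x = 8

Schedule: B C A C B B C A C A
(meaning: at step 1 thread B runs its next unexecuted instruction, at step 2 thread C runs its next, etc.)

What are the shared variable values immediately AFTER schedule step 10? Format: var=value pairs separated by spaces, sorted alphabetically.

Answer: x=8

Derivation:
Step 1: thread B executes B1 (x = x + 1). Shared: x=1. PCs: A@0 B@1 C@0
Step 2: thread C executes C1 (x = x - 3). Shared: x=-2. PCs: A@0 B@1 C@1
Step 3: thread A executes A1 (x = x - 2). Shared: x=-4. PCs: A@1 B@1 C@1
Step 4: thread C executes C2 (x = 8). Shared: x=8. PCs: A@1 B@1 C@2
Step 5: thread B executes B2 (x = 7). Shared: x=7. PCs: A@1 B@2 C@2
Step 6: thread B executes B3 (x = x * -1). Shared: x=-7. PCs: A@1 B@3 C@2
Step 7: thread C executes C3 (x = x). Shared: x=-7. PCs: A@1 B@3 C@3
Step 8: thread A executes A2 (x = x - 2). Shared: x=-9. PCs: A@2 B@3 C@3
Step 9: thread C executes C4 (x = 8). Shared: x=8. PCs: A@2 B@3 C@4
Step 10: thread A executes A3 (x = x). Shared: x=8. PCs: A@3 B@3 C@4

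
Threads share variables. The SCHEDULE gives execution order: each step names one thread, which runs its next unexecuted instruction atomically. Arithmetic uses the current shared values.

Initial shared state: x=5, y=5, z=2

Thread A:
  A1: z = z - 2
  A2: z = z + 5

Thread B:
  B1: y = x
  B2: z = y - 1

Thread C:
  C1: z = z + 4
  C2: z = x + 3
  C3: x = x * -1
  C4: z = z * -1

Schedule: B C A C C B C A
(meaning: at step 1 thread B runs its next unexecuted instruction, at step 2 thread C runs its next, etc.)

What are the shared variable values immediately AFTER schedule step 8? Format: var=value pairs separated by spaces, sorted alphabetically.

Answer: x=-5 y=5 z=1

Derivation:
Step 1: thread B executes B1 (y = x). Shared: x=5 y=5 z=2. PCs: A@0 B@1 C@0
Step 2: thread C executes C1 (z = z + 4). Shared: x=5 y=5 z=6. PCs: A@0 B@1 C@1
Step 3: thread A executes A1 (z = z - 2). Shared: x=5 y=5 z=4. PCs: A@1 B@1 C@1
Step 4: thread C executes C2 (z = x + 3). Shared: x=5 y=5 z=8. PCs: A@1 B@1 C@2
Step 5: thread C executes C3 (x = x * -1). Shared: x=-5 y=5 z=8. PCs: A@1 B@1 C@3
Step 6: thread B executes B2 (z = y - 1). Shared: x=-5 y=5 z=4. PCs: A@1 B@2 C@3
Step 7: thread C executes C4 (z = z * -1). Shared: x=-5 y=5 z=-4. PCs: A@1 B@2 C@4
Step 8: thread A executes A2 (z = z + 5). Shared: x=-5 y=5 z=1. PCs: A@2 B@2 C@4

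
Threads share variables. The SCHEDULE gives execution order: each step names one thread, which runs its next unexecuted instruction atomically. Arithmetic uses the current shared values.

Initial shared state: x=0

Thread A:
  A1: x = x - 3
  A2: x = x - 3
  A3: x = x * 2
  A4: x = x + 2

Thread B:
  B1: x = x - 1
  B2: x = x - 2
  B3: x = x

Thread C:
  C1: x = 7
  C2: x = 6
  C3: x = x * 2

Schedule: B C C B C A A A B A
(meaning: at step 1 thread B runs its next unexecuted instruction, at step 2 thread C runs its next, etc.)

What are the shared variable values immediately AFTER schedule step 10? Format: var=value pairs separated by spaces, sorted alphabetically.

Answer: x=6

Derivation:
Step 1: thread B executes B1 (x = x - 1). Shared: x=-1. PCs: A@0 B@1 C@0
Step 2: thread C executes C1 (x = 7). Shared: x=7. PCs: A@0 B@1 C@1
Step 3: thread C executes C2 (x = 6). Shared: x=6. PCs: A@0 B@1 C@2
Step 4: thread B executes B2 (x = x - 2). Shared: x=4. PCs: A@0 B@2 C@2
Step 5: thread C executes C3 (x = x * 2). Shared: x=8. PCs: A@0 B@2 C@3
Step 6: thread A executes A1 (x = x - 3). Shared: x=5. PCs: A@1 B@2 C@3
Step 7: thread A executes A2 (x = x - 3). Shared: x=2. PCs: A@2 B@2 C@3
Step 8: thread A executes A3 (x = x * 2). Shared: x=4. PCs: A@3 B@2 C@3
Step 9: thread B executes B3 (x = x). Shared: x=4. PCs: A@3 B@3 C@3
Step 10: thread A executes A4 (x = x + 2). Shared: x=6. PCs: A@4 B@3 C@3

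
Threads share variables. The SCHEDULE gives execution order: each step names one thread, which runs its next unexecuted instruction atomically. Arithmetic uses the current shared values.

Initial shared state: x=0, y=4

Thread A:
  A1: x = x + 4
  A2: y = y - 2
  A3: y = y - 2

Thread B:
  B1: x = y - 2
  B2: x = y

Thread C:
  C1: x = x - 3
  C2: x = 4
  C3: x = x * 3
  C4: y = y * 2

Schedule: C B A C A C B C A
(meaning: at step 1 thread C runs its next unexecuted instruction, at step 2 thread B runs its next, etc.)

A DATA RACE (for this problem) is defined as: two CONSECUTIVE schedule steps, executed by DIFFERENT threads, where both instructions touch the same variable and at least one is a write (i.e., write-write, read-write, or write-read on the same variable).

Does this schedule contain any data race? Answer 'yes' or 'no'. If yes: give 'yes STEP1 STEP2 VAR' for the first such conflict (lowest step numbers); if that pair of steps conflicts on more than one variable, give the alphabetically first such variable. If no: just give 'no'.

Answer: yes 1 2 x

Derivation:
Steps 1,2: C(x = x - 3) vs B(x = y - 2). RACE on x (W-W).
Steps 2,3: B(x = y - 2) vs A(x = x + 4). RACE on x (W-W).
Steps 3,4: A(x = x + 4) vs C(x = 4). RACE on x (W-W).
Steps 4,5: C(r=-,w=x) vs A(r=y,w=y). No conflict.
Steps 5,6: A(r=y,w=y) vs C(r=x,w=x). No conflict.
Steps 6,7: C(x = x * 3) vs B(x = y). RACE on x (W-W).
Steps 7,8: B(x = y) vs C(y = y * 2). RACE on y (R-W).
Steps 8,9: C(y = y * 2) vs A(y = y - 2). RACE on y (W-W).
First conflict at steps 1,2.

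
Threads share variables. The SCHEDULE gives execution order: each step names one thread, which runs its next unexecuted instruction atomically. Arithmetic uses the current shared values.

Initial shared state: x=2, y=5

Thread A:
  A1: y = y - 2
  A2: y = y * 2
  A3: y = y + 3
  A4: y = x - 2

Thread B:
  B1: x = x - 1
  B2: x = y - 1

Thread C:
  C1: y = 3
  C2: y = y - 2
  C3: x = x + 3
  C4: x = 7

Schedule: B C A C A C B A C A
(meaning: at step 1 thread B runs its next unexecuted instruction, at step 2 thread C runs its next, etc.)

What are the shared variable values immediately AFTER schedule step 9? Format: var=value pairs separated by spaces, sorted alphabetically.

Step 1: thread B executes B1 (x = x - 1). Shared: x=1 y=5. PCs: A@0 B@1 C@0
Step 2: thread C executes C1 (y = 3). Shared: x=1 y=3. PCs: A@0 B@1 C@1
Step 3: thread A executes A1 (y = y - 2). Shared: x=1 y=1. PCs: A@1 B@1 C@1
Step 4: thread C executes C2 (y = y - 2). Shared: x=1 y=-1. PCs: A@1 B@1 C@2
Step 5: thread A executes A2 (y = y * 2). Shared: x=1 y=-2. PCs: A@2 B@1 C@2
Step 6: thread C executes C3 (x = x + 3). Shared: x=4 y=-2. PCs: A@2 B@1 C@3
Step 7: thread B executes B2 (x = y - 1). Shared: x=-3 y=-2. PCs: A@2 B@2 C@3
Step 8: thread A executes A3 (y = y + 3). Shared: x=-3 y=1. PCs: A@3 B@2 C@3
Step 9: thread C executes C4 (x = 7). Shared: x=7 y=1. PCs: A@3 B@2 C@4

Answer: x=7 y=1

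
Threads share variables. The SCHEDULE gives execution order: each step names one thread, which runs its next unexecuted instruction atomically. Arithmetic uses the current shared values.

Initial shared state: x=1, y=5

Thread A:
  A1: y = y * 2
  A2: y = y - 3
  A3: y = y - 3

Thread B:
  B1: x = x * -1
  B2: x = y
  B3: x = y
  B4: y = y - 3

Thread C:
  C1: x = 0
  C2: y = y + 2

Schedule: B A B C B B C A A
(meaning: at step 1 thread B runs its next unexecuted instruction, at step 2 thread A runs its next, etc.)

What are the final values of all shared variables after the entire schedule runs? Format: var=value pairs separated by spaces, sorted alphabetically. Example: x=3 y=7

Step 1: thread B executes B1 (x = x * -1). Shared: x=-1 y=5. PCs: A@0 B@1 C@0
Step 2: thread A executes A1 (y = y * 2). Shared: x=-1 y=10. PCs: A@1 B@1 C@0
Step 3: thread B executes B2 (x = y). Shared: x=10 y=10. PCs: A@1 B@2 C@0
Step 4: thread C executes C1 (x = 0). Shared: x=0 y=10. PCs: A@1 B@2 C@1
Step 5: thread B executes B3 (x = y). Shared: x=10 y=10. PCs: A@1 B@3 C@1
Step 6: thread B executes B4 (y = y - 3). Shared: x=10 y=7. PCs: A@1 B@4 C@1
Step 7: thread C executes C2 (y = y + 2). Shared: x=10 y=9. PCs: A@1 B@4 C@2
Step 8: thread A executes A2 (y = y - 3). Shared: x=10 y=6. PCs: A@2 B@4 C@2
Step 9: thread A executes A3 (y = y - 3). Shared: x=10 y=3. PCs: A@3 B@4 C@2

Answer: x=10 y=3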